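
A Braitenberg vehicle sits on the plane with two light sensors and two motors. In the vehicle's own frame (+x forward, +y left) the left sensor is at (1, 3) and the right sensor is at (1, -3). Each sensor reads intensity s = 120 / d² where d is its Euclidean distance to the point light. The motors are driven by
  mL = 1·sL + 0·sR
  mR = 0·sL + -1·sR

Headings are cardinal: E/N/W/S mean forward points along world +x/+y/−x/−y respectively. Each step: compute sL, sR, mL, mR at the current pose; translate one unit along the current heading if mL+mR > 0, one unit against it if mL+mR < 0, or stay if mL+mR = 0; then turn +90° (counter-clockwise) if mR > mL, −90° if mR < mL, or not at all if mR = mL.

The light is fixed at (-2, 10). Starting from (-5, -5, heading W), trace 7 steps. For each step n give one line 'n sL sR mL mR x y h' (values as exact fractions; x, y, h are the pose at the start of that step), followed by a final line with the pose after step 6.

n=0: pose=(-5,-5,W); sL=6/17, sR=3/4; mL=6/17, mR=-3/4; mL+mR=-27/68 → advance -1; mR−mL=-75/68 → turn -1·90°
n=1: pose=(-4,-5,N); sL=120/221, sR=120/197; mL=120/221, mR=-120/197; mL+mR=-2880/43537 → advance -1; mR−mL=-50160/43537 → turn -1·90°
n=2: pose=(-4,-6,E); sL=12/17, sR=60/181; mL=12/17, mR=-60/181; mL+mR=1152/3077 → advance +1; mR−mL=-3192/3077 → turn -1·90°
n=3: pose=(-3,-6,S); sL=120/293, sR=24/61; mL=120/293, mR=-24/61; mL+mR=288/17873 → advance +1; mR−mL=-14352/17873 → turn -1·90°
n=4: pose=(-3,-7,W); sL=30/101, sR=3/5; mL=30/101, mR=-3/5; mL+mR=-153/505 → advance -1; mR−mL=-453/505 → turn -1·90°
n=5: pose=(-2,-7,N); sL=24/53, sR=24/53; mL=24/53, mR=-24/53; mL+mR=0 → advance +0; mR−mL=-48/53 → turn -1·90°
n=6: pose=(-2,-7,E); sL=120/197, sR=120/401; mL=120/197, mR=-120/401; mL+mR=24480/78997 → advance +1; mR−mL=-71760/78997 → turn -1·90°

0 6/17 3/4 6/17 -3/4 -5 -5 W
1 120/221 120/197 120/221 -120/197 -4 -5 N
2 12/17 60/181 12/17 -60/181 -4 -6 E
3 120/293 24/61 120/293 -24/61 -3 -6 S
4 30/101 3/5 30/101 -3/5 -3 -7 W
5 24/53 24/53 24/53 -24/53 -2 -7 N
6 120/197 120/401 120/197 -120/401 -2 -7 E
final -1 -7 S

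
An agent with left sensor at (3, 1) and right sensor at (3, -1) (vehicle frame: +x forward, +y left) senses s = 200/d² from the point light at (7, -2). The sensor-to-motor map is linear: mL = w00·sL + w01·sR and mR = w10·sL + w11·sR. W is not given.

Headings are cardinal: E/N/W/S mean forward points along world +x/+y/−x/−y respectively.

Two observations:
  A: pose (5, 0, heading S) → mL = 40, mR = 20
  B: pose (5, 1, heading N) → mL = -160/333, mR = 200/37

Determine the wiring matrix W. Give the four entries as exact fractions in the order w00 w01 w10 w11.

1/2 -1/2 0 1

obs A: pose=(5,0,S) → sL=100, sR=20, mL=40, mR=20
obs B: pose=(5,1,N) → sL=40/9, sR=200/37, mL=-160/333, mR=200/37
sensor matrix S = [[100, 20], [40/9, 200/37]]; det S = 150400/333
solve [mL_A; mL_B] = S·[w00; w01] and [mR_A; mR_B] = S·[w10; w11]:
  w00 = 1/2, w01 = -1/2, w10 = 0, w11 = 1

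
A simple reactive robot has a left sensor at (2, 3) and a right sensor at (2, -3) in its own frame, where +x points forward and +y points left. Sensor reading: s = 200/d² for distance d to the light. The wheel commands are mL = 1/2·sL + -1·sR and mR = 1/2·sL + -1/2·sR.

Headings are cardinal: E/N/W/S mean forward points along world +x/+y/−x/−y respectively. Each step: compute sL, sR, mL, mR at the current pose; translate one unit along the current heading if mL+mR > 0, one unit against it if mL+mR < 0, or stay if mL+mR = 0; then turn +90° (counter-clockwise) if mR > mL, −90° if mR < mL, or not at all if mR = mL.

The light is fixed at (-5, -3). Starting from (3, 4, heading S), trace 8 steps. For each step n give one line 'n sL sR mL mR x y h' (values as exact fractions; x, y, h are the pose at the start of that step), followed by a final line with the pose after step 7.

n=0: pose=(3,4,S); sL=100/73, sR=4; mL=-242/73, mR=-96/73; mL+mR=-338/73 → advance -1; mR−mL=2 → turn +1·90°
n=1: pose=(3,5,E); sL=200/221, sR=8/5; mL=-1268/1105, mR=-384/1105; mL+mR=-1652/1105 → advance -1; mR−mL=4/5 → turn +1·90°
n=2: pose=(2,5,N); sL=50/29, sR=1; mL=-4/29, mR=21/58; mL+mR=13/58 → advance +1; mR−mL=1/2 → turn +1·90°
n=3: pose=(2,6,W); sL=200/61, sR=200/169; mL=4700/10309, mR=10800/10309; mL+mR=15500/10309 → advance +1; mR−mL=100/169 → turn +1·90°
n=4: pose=(1,6,S); sL=20/13, sR=100/29; mL=-1010/377, mR=-360/377; mL+mR=-1370/377 → advance -1; mR−mL=50/29 → turn +1·90°
n=5: pose=(1,7,E); sL=200/233, sR=200/113; mL=-35300/26329, mR=-12000/26329; mL+mR=-47300/26329 → advance -1; mR−mL=100/113 → turn +1·90°
n=6: pose=(0,7,N); sL=50/37, sR=25/26; mL=-275/962, mR=375/1924; mL+mR=-175/1924 → advance -1; mR−mL=25/52 → turn +1·90°
n=7: pose=(0,6,W); sL=40/9, sR=200/153; mL=140/153, mR=80/51; mL+mR=380/153 → advance +1; mR−mL=100/153 → turn +1·90°

0 100/73 4 -242/73 -96/73 3 4 S
1 200/221 8/5 -1268/1105 -384/1105 3 5 E
2 50/29 1 -4/29 21/58 2 5 N
3 200/61 200/169 4700/10309 10800/10309 2 6 W
4 20/13 100/29 -1010/377 -360/377 1 6 S
5 200/233 200/113 -35300/26329 -12000/26329 1 7 E
6 50/37 25/26 -275/962 375/1924 0 7 N
7 40/9 200/153 140/153 80/51 0 6 W
final -1 6 S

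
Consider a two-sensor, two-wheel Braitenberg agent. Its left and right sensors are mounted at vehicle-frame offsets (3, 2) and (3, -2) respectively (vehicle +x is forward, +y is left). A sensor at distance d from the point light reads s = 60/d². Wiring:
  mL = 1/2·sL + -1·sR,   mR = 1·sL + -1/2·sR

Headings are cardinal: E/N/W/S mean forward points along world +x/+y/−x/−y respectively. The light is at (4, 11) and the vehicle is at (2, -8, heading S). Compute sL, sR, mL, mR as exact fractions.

left sensor world pos  = (4, -11); dL² = 484
right sensor world pos = (0, -11); dR² = 500
sL = 60/484 = 15/121
sR = 60/500 = 3/25
mL = 1/2·sL + -1·sR = -351/6050
mR = 1·sL + -1/2·sR = 387/6050

15/121 3/25 -351/6050 387/6050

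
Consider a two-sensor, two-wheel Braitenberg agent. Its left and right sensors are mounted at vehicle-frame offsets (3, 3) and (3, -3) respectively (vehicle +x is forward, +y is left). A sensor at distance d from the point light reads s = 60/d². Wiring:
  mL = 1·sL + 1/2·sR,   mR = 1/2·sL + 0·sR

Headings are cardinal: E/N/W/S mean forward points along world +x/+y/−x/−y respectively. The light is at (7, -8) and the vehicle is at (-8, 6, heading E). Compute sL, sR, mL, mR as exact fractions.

left sensor world pos  = (-5, 9); dL² = 433
right sensor world pos = (-5, 3); dR² = 265
sL = 60/433 = 60/433
sR = 60/265 = 12/53
mL = 1·sL + 1/2·sR = 5778/22949
mR = 1/2·sL + 0·sR = 30/433

60/433 12/53 5778/22949 30/433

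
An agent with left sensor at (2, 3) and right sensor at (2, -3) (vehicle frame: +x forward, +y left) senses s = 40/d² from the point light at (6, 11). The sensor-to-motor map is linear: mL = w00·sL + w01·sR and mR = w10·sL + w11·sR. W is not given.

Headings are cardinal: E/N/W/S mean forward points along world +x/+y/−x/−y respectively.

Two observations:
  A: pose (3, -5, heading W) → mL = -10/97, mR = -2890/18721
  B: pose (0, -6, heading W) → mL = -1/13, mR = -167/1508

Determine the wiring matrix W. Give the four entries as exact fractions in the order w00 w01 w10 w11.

0 -1/2 1/2 -1

obs A: pose=(3,-5,W) → sL=20/193, sR=20/97, mL=-10/97, mR=-2890/18721
obs B: pose=(0,-6,W) → sL=5/58, sR=2/13, mL=-1/13, mR=-167/1508
sensor matrix S = [[20/193, 20/97], [5/58, 2/13]]; det S = -12930/7057817
solve [mL_A; mL_B] = S·[w00; w01] and [mR_A; mR_B] = S·[w10; w11]:
  w00 = 0, w01 = -1/2, w10 = 1/2, w11 = -1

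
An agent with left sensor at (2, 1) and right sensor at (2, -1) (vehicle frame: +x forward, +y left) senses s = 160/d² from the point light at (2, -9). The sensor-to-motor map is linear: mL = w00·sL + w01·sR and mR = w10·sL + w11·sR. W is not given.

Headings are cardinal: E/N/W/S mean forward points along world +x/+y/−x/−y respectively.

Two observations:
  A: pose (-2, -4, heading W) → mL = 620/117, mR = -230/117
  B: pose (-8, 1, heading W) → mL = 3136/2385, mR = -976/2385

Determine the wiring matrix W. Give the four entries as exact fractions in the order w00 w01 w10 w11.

obs A: pose=(-2,-4,W) → sL=40/13, sR=20/9, mL=620/117, mR=-230/117
obs B: pose=(-8,1,W) → sL=32/45, sR=32/53, mL=3136/2385, mR=-976/2385
sensor matrix S = [[40/13, 20/9], [32/45, 32/53]]; det S = 15488/55809
solve [mL_A; mL_B] = S·[w00; w01] and [mR_A; mR_B] = S·[w10; w11]:
  w00 = 1, w01 = 1, w10 = -1, w11 = 1/2

1 1 -1 1/2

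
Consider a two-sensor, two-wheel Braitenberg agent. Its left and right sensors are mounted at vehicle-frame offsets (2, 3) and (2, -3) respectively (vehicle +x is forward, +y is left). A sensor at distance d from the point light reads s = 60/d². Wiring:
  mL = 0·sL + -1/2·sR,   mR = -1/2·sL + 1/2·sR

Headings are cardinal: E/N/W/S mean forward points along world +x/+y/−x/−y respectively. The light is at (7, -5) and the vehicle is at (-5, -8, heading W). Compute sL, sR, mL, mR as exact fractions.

left sensor world pos  = (-7, -11); dL² = 232
right sensor world pos = (-7, -5); dR² = 196
sL = 60/232 = 15/58
sR = 60/196 = 15/49
mL = 0·sL + -1/2·sR = -15/98
mR = -1/2·sL + 1/2·sR = 135/5684

15/58 15/49 -15/98 135/5684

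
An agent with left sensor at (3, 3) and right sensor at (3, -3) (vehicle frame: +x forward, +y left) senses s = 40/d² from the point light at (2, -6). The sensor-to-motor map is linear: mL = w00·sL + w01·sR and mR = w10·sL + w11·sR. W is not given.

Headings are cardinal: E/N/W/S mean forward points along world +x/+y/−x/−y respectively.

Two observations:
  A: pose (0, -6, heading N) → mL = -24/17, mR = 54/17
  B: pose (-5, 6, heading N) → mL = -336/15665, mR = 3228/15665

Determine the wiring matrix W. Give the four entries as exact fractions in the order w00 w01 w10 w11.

1/2 -1/2 1 1/2

obs A: pose=(0,-6,N) → sL=20/17, sR=4, mL=-24/17, mR=54/17
obs B: pose=(-5,6,N) → sL=8/65, sR=40/241, mL=-336/15665, mR=3228/15665
sensor matrix S = [[20/17, 4], [8/65, 40/241]]; det S = -79104/266305
solve [mL_A; mL_B] = S·[w00; w01] and [mR_A; mR_B] = S·[w10; w11]:
  w00 = 1/2, w01 = -1/2, w10 = 1, w11 = 1/2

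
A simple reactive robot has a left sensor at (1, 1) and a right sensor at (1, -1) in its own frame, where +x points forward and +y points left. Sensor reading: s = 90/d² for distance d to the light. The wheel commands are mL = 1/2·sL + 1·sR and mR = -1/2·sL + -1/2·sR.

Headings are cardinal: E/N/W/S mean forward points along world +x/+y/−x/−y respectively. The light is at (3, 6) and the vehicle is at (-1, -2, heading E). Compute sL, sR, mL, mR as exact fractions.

45/29 1 103/58 -37/29

left sensor world pos  = (0, -1); dL² = 58
right sensor world pos = (0, -3); dR² = 90
sL = 90/58 = 45/29
sR = 90/90 = 1
mL = 1/2·sL + 1·sR = 103/58
mR = -1/2·sL + -1/2·sR = -37/29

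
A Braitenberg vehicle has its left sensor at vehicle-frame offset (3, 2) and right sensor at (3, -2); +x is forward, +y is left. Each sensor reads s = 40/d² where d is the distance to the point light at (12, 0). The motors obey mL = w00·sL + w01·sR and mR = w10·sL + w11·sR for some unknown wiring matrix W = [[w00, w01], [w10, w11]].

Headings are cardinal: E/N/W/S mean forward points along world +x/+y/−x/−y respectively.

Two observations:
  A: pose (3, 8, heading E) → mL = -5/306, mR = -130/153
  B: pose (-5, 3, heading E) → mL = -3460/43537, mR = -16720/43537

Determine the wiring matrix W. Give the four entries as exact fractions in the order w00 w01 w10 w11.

obs A: pose=(3,8,E) → sL=5/17, sR=5/9, mL=-5/306, mR=-130/153
obs B: pose=(-5,3,E) → sL=40/221, sR=40/197, mL=-3460/43537, mR=-16720/43537
sensor matrix S = [[5/17, 5/9], [40/221, 40/197]]; det S = -16000/391833
solve [mL_A; mL_B] = S·[w00; w01] and [mR_A; mR_B] = S·[w10; w11]:
  w00 = -1, w01 = 1/2, w10 = -1, w11 = -1

-1 1/2 -1 -1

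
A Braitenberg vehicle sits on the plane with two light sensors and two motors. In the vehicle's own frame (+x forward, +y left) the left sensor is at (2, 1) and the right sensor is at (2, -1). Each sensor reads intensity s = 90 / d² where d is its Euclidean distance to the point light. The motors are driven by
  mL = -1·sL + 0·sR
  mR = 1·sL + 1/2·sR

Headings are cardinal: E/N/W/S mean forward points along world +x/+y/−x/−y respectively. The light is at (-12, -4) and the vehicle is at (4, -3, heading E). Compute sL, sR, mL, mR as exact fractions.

left sensor world pos  = (6, -2); dL² = 328
right sensor world pos = (6, -4); dR² = 324
sL = 90/328 = 45/164
sR = 90/324 = 5/18
mL = -1·sL + 0·sR = -45/164
mR = 1·sL + 1/2·sR = 305/738

45/164 5/18 -45/164 305/738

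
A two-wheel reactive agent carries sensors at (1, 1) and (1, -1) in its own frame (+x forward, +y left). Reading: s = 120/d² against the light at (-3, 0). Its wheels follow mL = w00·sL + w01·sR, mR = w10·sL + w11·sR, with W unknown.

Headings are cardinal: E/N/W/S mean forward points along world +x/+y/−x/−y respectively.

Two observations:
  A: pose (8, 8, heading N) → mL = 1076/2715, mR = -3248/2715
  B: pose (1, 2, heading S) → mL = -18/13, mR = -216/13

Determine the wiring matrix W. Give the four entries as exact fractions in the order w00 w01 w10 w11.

1 -1/2 -1 -1

obs A: pose=(8,8,N) → sL=120/181, sR=8/15, mL=1076/2715, mR=-3248/2715
obs B: pose=(1,2,S) → sL=60/13, sR=12, mL=-18/13, mR=-216/13
sensor matrix S = [[120/181, 8/15], [60/13, 12]]; det S = 12928/2353
solve [mL_A; mL_B] = S·[w00; w01] and [mR_A; mR_B] = S·[w10; w11]:
  w00 = 1, w01 = -1/2, w10 = -1, w11 = -1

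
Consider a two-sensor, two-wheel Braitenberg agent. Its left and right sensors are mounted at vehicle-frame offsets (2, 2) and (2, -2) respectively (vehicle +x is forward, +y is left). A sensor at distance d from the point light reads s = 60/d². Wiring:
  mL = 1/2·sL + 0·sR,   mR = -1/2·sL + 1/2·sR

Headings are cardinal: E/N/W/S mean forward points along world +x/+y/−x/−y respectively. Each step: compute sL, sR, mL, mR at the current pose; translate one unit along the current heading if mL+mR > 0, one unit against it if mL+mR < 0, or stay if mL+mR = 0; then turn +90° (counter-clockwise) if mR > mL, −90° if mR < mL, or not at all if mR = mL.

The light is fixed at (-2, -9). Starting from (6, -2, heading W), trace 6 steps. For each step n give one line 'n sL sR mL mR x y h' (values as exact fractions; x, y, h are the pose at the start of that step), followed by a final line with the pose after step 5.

0 60/61 20/39 30/61 -560/2379 6 -2 W
1 30/53 10/27 15/53 -140/1431 5 -2 N
2 60/181 20/39 30/181 640/7059 5 -1 E
3 15/34 5/6 15/68 10/51 6 -1 S
4 60/61 20/39 30/61 -560/2379 6 -2 W
5 30/53 10/27 15/53 -140/1431 5 -2 N
final 5 -1 E

n=0: pose=(6,-2,W); sL=60/61, sR=20/39; mL=30/61, mR=-560/2379; mL+mR=10/39 → advance +1; mR−mL=-1730/2379 → turn -1·90°
n=1: pose=(5,-2,N); sL=30/53, sR=10/27; mL=15/53, mR=-140/1431; mL+mR=5/27 → advance +1; mR−mL=-545/1431 → turn -1·90°
n=2: pose=(5,-1,E); sL=60/181, sR=20/39; mL=30/181, mR=640/7059; mL+mR=10/39 → advance +1; mR−mL=-530/7059 → turn -1·90°
n=3: pose=(6,-1,S); sL=15/34, sR=5/6; mL=15/68, mR=10/51; mL+mR=5/12 → advance +1; mR−mL=-5/204 → turn -1·90°
n=4: pose=(6,-2,W); sL=60/61, sR=20/39; mL=30/61, mR=-560/2379; mL+mR=10/39 → advance +1; mR−mL=-1730/2379 → turn -1·90°
n=5: pose=(5,-2,N); sL=30/53, sR=10/27; mL=15/53, mR=-140/1431; mL+mR=5/27 → advance +1; mR−mL=-545/1431 → turn -1·90°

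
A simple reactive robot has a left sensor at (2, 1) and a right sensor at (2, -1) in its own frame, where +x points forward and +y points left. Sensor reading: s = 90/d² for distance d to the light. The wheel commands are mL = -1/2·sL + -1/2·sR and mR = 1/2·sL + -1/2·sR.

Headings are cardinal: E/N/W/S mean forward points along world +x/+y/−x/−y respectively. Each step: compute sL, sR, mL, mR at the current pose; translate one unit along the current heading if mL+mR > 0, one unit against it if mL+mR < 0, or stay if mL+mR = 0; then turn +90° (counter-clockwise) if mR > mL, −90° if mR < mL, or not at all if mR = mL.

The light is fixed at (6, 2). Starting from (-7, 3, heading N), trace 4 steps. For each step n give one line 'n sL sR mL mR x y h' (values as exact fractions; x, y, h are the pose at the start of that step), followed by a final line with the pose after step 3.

n=0: pose=(-7,3,N); sL=18/41, sR=10/17; mL=-358/697, mR=-52/697; mL+mR=-10/17 → advance -1; mR−mL=18/41 → turn +1·90°
n=1: pose=(-7,2,W); sL=45/113, sR=45/113; mL=-45/113, mR=0; mL+mR=-45/113 → advance -1; mR−mL=45/113 → turn +1·90°
n=2: pose=(-6,2,S); sL=18/25, sR=90/173; mL=-2682/4325, mR=432/4325; mL+mR=-90/173 → advance -1; mR−mL=18/25 → turn +1·90°
n=3: pose=(-6,3,E); sL=45/52, sR=9/10; mL=-459/520, mR=-9/520; mL+mR=-9/10 → advance -1; mR−mL=45/52 → turn +1·90°

0 18/41 10/17 -358/697 -52/697 -7 3 N
1 45/113 45/113 -45/113 0 -7 2 W
2 18/25 90/173 -2682/4325 432/4325 -6 2 S
3 45/52 9/10 -459/520 -9/520 -6 3 E
final -7 3 N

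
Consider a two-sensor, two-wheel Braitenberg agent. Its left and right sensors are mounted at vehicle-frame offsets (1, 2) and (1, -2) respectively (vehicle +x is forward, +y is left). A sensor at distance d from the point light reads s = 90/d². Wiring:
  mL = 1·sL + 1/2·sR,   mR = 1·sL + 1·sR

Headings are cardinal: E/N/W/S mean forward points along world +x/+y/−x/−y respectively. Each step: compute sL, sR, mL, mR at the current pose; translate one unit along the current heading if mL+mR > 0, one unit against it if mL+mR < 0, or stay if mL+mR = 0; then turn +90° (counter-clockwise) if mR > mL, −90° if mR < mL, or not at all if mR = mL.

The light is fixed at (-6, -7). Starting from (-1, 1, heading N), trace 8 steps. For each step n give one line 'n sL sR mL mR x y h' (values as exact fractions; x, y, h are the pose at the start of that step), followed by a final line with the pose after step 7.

n=0: pose=(-1,1,N); sL=1, sR=9/13; mL=35/26, mR=22/13; mL+mR=79/26 → advance +1; mR−mL=9/26 → turn +1·90°
n=1: pose=(-1,2,W); sL=18/13, sR=90/137; mL=3051/1781, mR=3636/1781; mL+mR=6687/1781 → advance +1; mR−mL=45/137 → turn +1·90°
n=2: pose=(-2,2,S); sL=9/10, sR=45/34; mL=531/340, mR=189/85; mL+mR=1287/340 → advance +1; mR−mL=45/68 → turn +1·90°
n=3: pose=(-2,1,E); sL=18/25, sR=90/61; mL=2223/1525, mR=3348/1525; mL+mR=5571/1525 → advance +1; mR−mL=45/61 → turn +1·90°
n=4: pose=(-1,1,N); sL=1, sR=9/13; mL=35/26, mR=22/13; mL+mR=79/26 → advance +1; mR−mL=9/26 → turn +1·90°
n=5: pose=(-1,2,W); sL=18/13, sR=90/137; mL=3051/1781, mR=3636/1781; mL+mR=6687/1781 → advance +1; mR−mL=45/137 → turn +1·90°
n=6: pose=(-2,2,S); sL=9/10, sR=45/34; mL=531/340, mR=189/85; mL+mR=1287/340 → advance +1; mR−mL=45/68 → turn +1·90°
n=7: pose=(-2,1,E); sL=18/25, sR=90/61; mL=2223/1525, mR=3348/1525; mL+mR=5571/1525 → advance +1; mR−mL=45/61 → turn +1·90°

0 1 9/13 35/26 22/13 -1 1 N
1 18/13 90/137 3051/1781 3636/1781 -1 2 W
2 9/10 45/34 531/340 189/85 -2 2 S
3 18/25 90/61 2223/1525 3348/1525 -2 1 E
4 1 9/13 35/26 22/13 -1 1 N
5 18/13 90/137 3051/1781 3636/1781 -1 2 W
6 9/10 45/34 531/340 189/85 -2 2 S
7 18/25 90/61 2223/1525 3348/1525 -2 1 E
final -1 1 N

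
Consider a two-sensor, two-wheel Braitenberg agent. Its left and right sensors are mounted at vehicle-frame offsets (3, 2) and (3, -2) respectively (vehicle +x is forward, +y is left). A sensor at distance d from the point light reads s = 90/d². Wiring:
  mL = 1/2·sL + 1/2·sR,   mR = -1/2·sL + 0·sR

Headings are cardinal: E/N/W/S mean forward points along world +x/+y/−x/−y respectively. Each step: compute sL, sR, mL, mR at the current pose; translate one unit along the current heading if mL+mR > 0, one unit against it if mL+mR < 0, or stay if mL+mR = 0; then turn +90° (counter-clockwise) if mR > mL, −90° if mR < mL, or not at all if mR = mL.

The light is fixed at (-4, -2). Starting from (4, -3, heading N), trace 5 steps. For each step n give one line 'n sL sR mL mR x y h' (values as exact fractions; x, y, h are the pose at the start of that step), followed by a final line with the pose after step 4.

n=0: pose=(4,-3,N); sL=9/4, sR=45/52; mL=81/52, mR=-9/8; mL+mR=45/104 → advance +1; mR−mL=-279/104 → turn -1·90°
n=1: pose=(4,-2,E); sL=18/25, sR=18/25; mL=18/25, mR=-9/25; mL+mR=9/25 → advance +1; mR−mL=-27/25 → turn -1·90°
n=2: pose=(5,-2,S); sL=9/13, sR=45/29; mL=423/377, mR=-9/26; mL+mR=45/58 → advance +1; mR−mL=-1107/754 → turn -1·90°
n=3: pose=(5,-3,W); sL=2, sR=90/37; mL=82/37, mR=-1; mL+mR=45/37 → advance +1; mR−mL=-119/37 → turn -1·90°
n=4: pose=(4,-3,N); sL=9/4, sR=45/52; mL=81/52, mR=-9/8; mL+mR=45/104 → advance +1; mR−mL=-279/104 → turn -1·90°

0 9/4 45/52 81/52 -9/8 4 -3 N
1 18/25 18/25 18/25 -9/25 4 -2 E
2 9/13 45/29 423/377 -9/26 5 -2 S
3 2 90/37 82/37 -1 5 -3 W
4 9/4 45/52 81/52 -9/8 4 -3 N
final 4 -2 E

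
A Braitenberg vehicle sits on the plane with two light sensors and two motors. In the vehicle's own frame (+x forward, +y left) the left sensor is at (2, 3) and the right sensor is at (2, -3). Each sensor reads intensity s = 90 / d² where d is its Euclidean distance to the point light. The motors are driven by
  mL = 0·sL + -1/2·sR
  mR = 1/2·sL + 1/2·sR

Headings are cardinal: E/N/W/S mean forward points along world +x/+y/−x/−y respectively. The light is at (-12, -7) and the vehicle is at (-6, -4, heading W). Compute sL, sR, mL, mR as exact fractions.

left sensor world pos  = (-8, -7); dL² = 16
right sensor world pos = (-8, -1); dR² = 52
sL = 90/16 = 45/8
sR = 90/52 = 45/26
mL = 0·sL + -1/2·sR = -45/52
mR = 1/2·sL + 1/2·sR = 765/208

45/8 45/26 -45/52 765/208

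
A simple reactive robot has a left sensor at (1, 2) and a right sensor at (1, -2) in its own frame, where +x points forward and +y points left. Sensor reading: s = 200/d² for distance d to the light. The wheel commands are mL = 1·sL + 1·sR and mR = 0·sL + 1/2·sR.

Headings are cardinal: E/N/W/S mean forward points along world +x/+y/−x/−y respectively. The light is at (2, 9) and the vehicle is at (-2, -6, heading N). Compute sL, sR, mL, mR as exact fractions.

left sensor world pos  = (-4, -5); dL² = 232
right sensor world pos = (0, -5); dR² = 200
sL = 200/232 = 25/29
sR = 200/200 = 1
mL = 1·sL + 1·sR = 54/29
mR = 0·sL + 1/2·sR = 1/2

25/29 1 54/29 1/2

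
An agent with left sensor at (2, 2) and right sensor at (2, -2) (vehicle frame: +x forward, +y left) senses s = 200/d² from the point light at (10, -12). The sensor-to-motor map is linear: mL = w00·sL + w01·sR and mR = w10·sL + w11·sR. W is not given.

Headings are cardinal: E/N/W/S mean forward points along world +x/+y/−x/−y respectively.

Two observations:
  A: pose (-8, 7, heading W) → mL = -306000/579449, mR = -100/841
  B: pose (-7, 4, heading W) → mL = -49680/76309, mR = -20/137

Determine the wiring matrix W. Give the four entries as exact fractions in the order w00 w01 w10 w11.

obs A: pose=(-8,7,W) → sL=200/689, sR=200/841, mL=-306000/579449, mR=-100/841
obs B: pose=(-7,4,W) → sL=200/557, sR=40/137, mL=-49680/76309, mR=-20/137
sensor matrix S = [[200/689, 200/841], [200/557, 40/137]]; det S = -28224000/44217173741
solve [mL_A; mL_B] = S·[w00; w01] and [mR_A; mR_B] = S·[w10; w11]:
  w00 = -1, w01 = -1, w10 = 0, w11 = -1/2

-1 -1 0 -1/2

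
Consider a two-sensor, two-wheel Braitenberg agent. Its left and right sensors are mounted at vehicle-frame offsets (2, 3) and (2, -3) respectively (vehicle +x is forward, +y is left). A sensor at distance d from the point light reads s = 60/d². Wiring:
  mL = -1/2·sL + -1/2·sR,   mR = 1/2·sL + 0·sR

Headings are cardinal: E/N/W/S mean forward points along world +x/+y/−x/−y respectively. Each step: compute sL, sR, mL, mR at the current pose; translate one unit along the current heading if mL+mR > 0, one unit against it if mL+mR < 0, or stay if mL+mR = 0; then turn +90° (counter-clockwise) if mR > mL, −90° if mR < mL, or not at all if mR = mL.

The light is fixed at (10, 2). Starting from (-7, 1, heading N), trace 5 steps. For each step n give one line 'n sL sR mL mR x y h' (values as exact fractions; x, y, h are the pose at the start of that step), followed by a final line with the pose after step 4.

n=0: pose=(-7,1,N); sL=60/401, sR=60/197; mL=-17940/78997, mR=30/401; mL+mR=-30/197 → advance -1; mR−mL=23850/78997 → turn +1·90°
n=1: pose=(-7,0,W); sL=30/193, sR=30/181; mL=-5610/34933, mR=15/193; mL+mR=-15/181 → advance -1; mR−mL=8325/34933 → turn +1·90°
n=2: pose=(-6,0,S); sL=12/37, sR=60/377; mL=-3372/13949, mR=6/37; mL+mR=-30/377 → advance -1; mR−mL=5634/13949 → turn +1·90°
n=3: pose=(-6,1,E); sL=3/10, sR=15/53; mL=-309/1060, mR=3/20; mL+mR=-15/106 → advance -1; mR−mL=117/265 → turn +1·90°
n=4: pose=(-7,1,N); sL=60/401, sR=60/197; mL=-17940/78997, mR=30/401; mL+mR=-30/197 → advance -1; mR−mL=23850/78997 → turn +1·90°

0 60/401 60/197 -17940/78997 30/401 -7 1 N
1 30/193 30/181 -5610/34933 15/193 -7 0 W
2 12/37 60/377 -3372/13949 6/37 -6 0 S
3 3/10 15/53 -309/1060 3/20 -6 1 E
4 60/401 60/197 -17940/78997 30/401 -7 1 N
final -7 0 W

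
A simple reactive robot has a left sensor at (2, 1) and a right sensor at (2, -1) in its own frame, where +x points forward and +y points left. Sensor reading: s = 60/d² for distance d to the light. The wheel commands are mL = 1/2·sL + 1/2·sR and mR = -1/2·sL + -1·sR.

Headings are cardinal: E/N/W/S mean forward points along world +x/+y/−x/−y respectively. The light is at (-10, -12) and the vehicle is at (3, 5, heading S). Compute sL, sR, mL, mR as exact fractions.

60/421 20/123 7900/51783 -12110/51783

left sensor world pos  = (4, 3); dL² = 421
right sensor world pos = (2, 3); dR² = 369
sL = 60/421 = 60/421
sR = 60/369 = 20/123
mL = 1/2·sL + 1/2·sR = 7900/51783
mR = -1/2·sL + -1·sR = -12110/51783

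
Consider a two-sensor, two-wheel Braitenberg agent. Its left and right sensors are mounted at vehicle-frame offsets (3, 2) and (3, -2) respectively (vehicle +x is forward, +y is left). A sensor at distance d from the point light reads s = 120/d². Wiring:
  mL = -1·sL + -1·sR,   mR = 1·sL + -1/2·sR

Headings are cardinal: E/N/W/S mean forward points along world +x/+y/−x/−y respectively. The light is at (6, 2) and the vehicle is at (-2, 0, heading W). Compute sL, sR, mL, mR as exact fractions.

left sensor world pos  = (-5, -2); dL² = 137
right sensor world pos = (-5, 2); dR² = 121
sL = 120/137 = 120/137
sR = 120/121 = 120/121
mL = -1·sL + -1·sR = -30960/16577
mR = 1·sL + -1/2·sR = 6300/16577

120/137 120/121 -30960/16577 6300/16577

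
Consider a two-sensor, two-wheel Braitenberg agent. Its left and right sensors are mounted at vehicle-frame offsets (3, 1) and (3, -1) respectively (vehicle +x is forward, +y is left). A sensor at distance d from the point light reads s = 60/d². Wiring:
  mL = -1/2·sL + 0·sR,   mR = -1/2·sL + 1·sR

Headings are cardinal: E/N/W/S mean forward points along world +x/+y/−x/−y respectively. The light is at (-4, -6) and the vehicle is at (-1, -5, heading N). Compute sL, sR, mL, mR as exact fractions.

left sensor world pos  = (-2, -2); dL² = 20
right sensor world pos = (0, -2); dR² = 32
sL = 60/20 = 3
sR = 60/32 = 15/8
mL = -1/2·sL + 0·sR = -3/2
mR = -1/2·sL + 1·sR = 3/8

3 15/8 -3/2 3/8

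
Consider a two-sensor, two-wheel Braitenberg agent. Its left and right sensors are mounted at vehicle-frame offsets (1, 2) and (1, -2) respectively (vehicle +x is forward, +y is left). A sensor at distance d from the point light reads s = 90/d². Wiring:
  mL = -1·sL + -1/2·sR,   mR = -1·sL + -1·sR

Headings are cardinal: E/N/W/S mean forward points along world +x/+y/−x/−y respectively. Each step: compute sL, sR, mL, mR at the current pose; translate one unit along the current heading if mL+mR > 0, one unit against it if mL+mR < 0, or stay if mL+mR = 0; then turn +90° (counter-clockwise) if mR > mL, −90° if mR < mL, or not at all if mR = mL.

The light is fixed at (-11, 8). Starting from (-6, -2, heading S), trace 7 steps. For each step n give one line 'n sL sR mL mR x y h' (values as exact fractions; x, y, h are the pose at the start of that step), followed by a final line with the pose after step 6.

0 9/17 9/13 -387/442 -270/221 -6 -2 S
1 90/137 18/13 -2403/1781 -3636/1781 -6 -1 W
2 9/8 45/64 -189/128 -117/64 -5 -1 N
3 90/113 90/193 -22455/21809 -27540/21809 -5 -2 E
4 9/17 9/13 -387/442 -270/221 -6 -2 S
5 90/137 18/13 -2403/1781 -3636/1781 -6 -1 W
6 9/8 45/64 -189/128 -117/64 -5 -1 N
final -5 -2 E

n=0: pose=(-6,-2,S); sL=9/17, sR=9/13; mL=-387/442, mR=-270/221; mL+mR=-927/442 → advance -1; mR−mL=-9/26 → turn -1·90°
n=1: pose=(-6,-1,W); sL=90/137, sR=18/13; mL=-2403/1781, mR=-3636/1781; mL+mR=-6039/1781 → advance -1; mR−mL=-9/13 → turn -1·90°
n=2: pose=(-5,-1,N); sL=9/8, sR=45/64; mL=-189/128, mR=-117/64; mL+mR=-423/128 → advance -1; mR−mL=-45/128 → turn -1·90°
n=3: pose=(-5,-2,E); sL=90/113, sR=90/193; mL=-22455/21809, mR=-27540/21809; mL+mR=-49995/21809 → advance -1; mR−mL=-45/193 → turn -1·90°
n=4: pose=(-6,-2,S); sL=9/17, sR=9/13; mL=-387/442, mR=-270/221; mL+mR=-927/442 → advance -1; mR−mL=-9/26 → turn -1·90°
n=5: pose=(-6,-1,W); sL=90/137, sR=18/13; mL=-2403/1781, mR=-3636/1781; mL+mR=-6039/1781 → advance -1; mR−mL=-9/13 → turn -1·90°
n=6: pose=(-5,-1,N); sL=9/8, sR=45/64; mL=-189/128, mR=-117/64; mL+mR=-423/128 → advance -1; mR−mL=-45/128 → turn -1·90°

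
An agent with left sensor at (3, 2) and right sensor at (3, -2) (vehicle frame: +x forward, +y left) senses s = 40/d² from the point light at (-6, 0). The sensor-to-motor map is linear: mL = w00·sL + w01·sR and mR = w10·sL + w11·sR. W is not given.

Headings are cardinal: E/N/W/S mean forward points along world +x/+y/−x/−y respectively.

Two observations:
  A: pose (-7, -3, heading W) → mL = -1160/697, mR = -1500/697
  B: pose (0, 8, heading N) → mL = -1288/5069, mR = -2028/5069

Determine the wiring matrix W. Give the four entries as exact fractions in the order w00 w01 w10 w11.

-1/2 -1/2 -1 -1/2

obs A: pose=(-7,-3,W) → sL=40/41, sR=40/17, mL=-1160/697, mR=-1500/697
obs B: pose=(0,8,N) → sL=40/137, sR=8/37, mL=-1288/5069, mR=-2028/5069
sensor matrix S = [[40/41, 40/17], [40/137, 8/37]]; det S = -1681920/3533093
solve [mL_A; mL_B] = S·[w00; w01] and [mR_A; mR_B] = S·[w10; w11]:
  w00 = -1/2, w01 = -1/2, w10 = -1, w11 = -1/2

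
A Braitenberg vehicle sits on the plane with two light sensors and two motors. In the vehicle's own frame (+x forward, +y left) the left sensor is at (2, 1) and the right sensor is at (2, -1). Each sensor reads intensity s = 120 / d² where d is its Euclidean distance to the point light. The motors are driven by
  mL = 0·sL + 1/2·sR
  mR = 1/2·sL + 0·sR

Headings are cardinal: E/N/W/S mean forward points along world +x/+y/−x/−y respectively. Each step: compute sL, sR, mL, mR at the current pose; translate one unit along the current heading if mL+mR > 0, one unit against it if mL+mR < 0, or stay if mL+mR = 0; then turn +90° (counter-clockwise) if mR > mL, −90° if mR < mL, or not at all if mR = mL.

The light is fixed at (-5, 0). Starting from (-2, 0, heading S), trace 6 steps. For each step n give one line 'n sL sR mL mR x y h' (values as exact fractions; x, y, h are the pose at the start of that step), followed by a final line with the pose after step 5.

0 6 15 15/2 3 -2 0 S
1 24 120 60 12 -2 -1 W
2 60 12 6 30 -3 -1 N
3 120 120 60 60 -3 0 W
4 60 60 30 30 -4 0 W
5 24 24 12 12 -5 0 W
final -6 0 W

n=0: pose=(-2,0,S); sL=6, sR=15; mL=15/2, mR=3; mL+mR=21/2 → advance +1; mR−mL=-9/2 → turn -1·90°
n=1: pose=(-2,-1,W); sL=24, sR=120; mL=60, mR=12; mL+mR=72 → advance +1; mR−mL=-48 → turn -1·90°
n=2: pose=(-3,-1,N); sL=60, sR=12; mL=6, mR=30; mL+mR=36 → advance +1; mR−mL=24 → turn +1·90°
n=3: pose=(-3,0,W); sL=120, sR=120; mL=60, mR=60; mL+mR=120 → advance +1; mR−mL=0 → turn +0·90°
n=4: pose=(-4,0,W); sL=60, sR=60; mL=30, mR=30; mL+mR=60 → advance +1; mR−mL=0 → turn +0·90°
n=5: pose=(-5,0,W); sL=24, sR=24; mL=12, mR=12; mL+mR=24 → advance +1; mR−mL=0 → turn +0·90°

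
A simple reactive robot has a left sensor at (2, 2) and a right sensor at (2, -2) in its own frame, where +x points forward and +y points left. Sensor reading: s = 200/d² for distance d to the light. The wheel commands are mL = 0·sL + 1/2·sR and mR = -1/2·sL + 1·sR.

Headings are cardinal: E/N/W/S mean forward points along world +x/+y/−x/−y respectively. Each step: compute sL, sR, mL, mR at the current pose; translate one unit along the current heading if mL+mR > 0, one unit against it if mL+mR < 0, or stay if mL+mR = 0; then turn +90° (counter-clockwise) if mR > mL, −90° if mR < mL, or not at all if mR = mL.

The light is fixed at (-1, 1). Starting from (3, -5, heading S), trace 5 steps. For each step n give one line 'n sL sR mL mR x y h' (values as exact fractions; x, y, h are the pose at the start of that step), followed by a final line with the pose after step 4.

0 2 50/17 25/17 33/17 3 -5 S
1 200/61 200/117 100/117 500/7137 3 -6 E
2 20/13 20/9 10/9 170/117 4 -6 S
3 40/17 200/149 100/149 420/2533 4 -7 E
4 50/41 50/29 25/29 1325/1189 5 -7 S
final 5 -8 E

n=0: pose=(3,-5,S); sL=2, sR=50/17; mL=25/17, mR=33/17; mL+mR=58/17 → advance +1; mR−mL=8/17 → turn +1·90°
n=1: pose=(3,-6,E); sL=200/61, sR=200/117; mL=100/117, mR=500/7137; mL+mR=2200/2379 → advance +1; mR−mL=-5600/7137 → turn -1·90°
n=2: pose=(4,-6,S); sL=20/13, sR=20/9; mL=10/9, mR=170/117; mL+mR=100/39 → advance +1; mR−mL=40/117 → turn +1·90°
n=3: pose=(4,-7,E); sL=40/17, sR=200/149; mL=100/149, mR=420/2533; mL+mR=2120/2533 → advance +1; mR−mL=-1280/2533 → turn -1·90°
n=4: pose=(5,-7,S); sL=50/41, sR=50/29; mL=25/29, mR=1325/1189; mL+mR=2350/1189 → advance +1; mR−mL=300/1189 → turn +1·90°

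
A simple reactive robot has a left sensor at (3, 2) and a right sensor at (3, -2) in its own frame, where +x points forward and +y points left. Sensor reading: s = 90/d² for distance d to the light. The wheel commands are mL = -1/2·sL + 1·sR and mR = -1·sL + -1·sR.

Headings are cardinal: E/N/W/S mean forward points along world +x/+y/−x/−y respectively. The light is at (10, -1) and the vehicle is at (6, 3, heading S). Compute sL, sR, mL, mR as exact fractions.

18 90/37 -243/37 -756/37

left sensor world pos  = (8, 0); dL² = 5
right sensor world pos = (4, 0); dR² = 37
sL = 90/5 = 18
sR = 90/37 = 90/37
mL = -1/2·sL + 1·sR = -243/37
mR = -1·sL + -1·sR = -756/37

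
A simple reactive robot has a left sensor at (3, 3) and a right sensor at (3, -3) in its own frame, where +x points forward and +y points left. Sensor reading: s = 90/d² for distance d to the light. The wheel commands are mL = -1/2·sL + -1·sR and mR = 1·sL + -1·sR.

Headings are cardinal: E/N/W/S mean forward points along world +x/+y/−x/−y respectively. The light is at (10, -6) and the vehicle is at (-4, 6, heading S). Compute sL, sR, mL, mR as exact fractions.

45/101 9/37 -3483/7474 756/3737

left sensor world pos  = (-1, 3); dL² = 202
right sensor world pos = (-7, 3); dR² = 370
sL = 90/202 = 45/101
sR = 90/370 = 9/37
mL = -1/2·sL + -1·sR = -3483/7474
mR = 1·sL + -1·sR = 756/3737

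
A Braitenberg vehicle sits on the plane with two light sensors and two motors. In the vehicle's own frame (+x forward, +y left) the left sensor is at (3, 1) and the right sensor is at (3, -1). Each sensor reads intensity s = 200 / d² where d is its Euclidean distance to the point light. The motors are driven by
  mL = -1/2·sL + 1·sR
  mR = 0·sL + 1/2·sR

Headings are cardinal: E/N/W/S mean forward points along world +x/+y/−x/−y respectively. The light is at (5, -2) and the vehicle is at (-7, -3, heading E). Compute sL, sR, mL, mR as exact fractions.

left sensor world pos  = (-4, -2); dL² = 81
right sensor world pos = (-4, -4); dR² = 85
sL = 200/81 = 200/81
sR = 200/85 = 40/17
mL = -1/2·sL + 1·sR = 1540/1377
mR = 0·sL + 1/2·sR = 20/17

200/81 40/17 1540/1377 20/17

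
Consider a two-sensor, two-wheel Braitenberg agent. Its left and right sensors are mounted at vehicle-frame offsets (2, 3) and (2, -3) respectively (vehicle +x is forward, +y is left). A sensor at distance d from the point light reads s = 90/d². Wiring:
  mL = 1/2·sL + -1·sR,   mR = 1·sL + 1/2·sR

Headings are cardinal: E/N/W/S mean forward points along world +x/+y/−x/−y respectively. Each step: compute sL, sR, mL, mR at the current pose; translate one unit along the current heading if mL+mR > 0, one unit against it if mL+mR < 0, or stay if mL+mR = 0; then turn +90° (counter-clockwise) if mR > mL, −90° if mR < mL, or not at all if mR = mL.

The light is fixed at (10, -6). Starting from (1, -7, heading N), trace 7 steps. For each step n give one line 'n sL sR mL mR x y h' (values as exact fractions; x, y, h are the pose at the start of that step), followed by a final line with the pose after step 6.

n=0: pose=(1,-7,N); sL=18/29, sR=90/37; mL=-2277/1073, mR=1971/1073; mL+mR=-306/1073 → advance -1; mR−mL=4248/1073 → turn +1·90°
n=1: pose=(1,-8,W); sL=45/73, sR=45/61; mL=-3825/8906, mR=8775/8906; mL+mR=2475/4453 → advance +1; mR−mL=6300/4453 → turn +1·90°
n=2: pose=(0,-8,S); sL=18/13, sR=18/37; mL=99/481, mR=783/481; mL+mR=882/481 → advance +1; mR−mL=684/481 → turn +1·90°
n=3: pose=(0,-9,E); sL=45/32, sR=9/10; mL=-63/320, mR=297/160; mL+mR=531/320 → advance +1; mR−mL=657/320 → turn +1·90°
n=4: pose=(1,-9,N); sL=18/29, sR=90/37; mL=-2277/1073, mR=1971/1073; mL+mR=-306/1073 → advance -1; mR−mL=4248/1073 → turn +1·90°
n=5: pose=(1,-10,W); sL=9/17, sR=45/61; mL=-981/2074, mR=1863/2074; mL+mR=441/1037 → advance +1; mR−mL=1422/1037 → turn +1·90°
n=6: pose=(0,-10,S); sL=18/17, sR=18/41; mL=63/697, mR=891/697; mL+mR=954/697 → advance +1; mR−mL=828/697 → turn +1·90°

0 18/29 90/37 -2277/1073 1971/1073 1 -7 N
1 45/73 45/61 -3825/8906 8775/8906 1 -8 W
2 18/13 18/37 99/481 783/481 0 -8 S
3 45/32 9/10 -63/320 297/160 0 -9 E
4 18/29 90/37 -2277/1073 1971/1073 1 -9 N
5 9/17 45/61 -981/2074 1863/2074 1 -10 W
6 18/17 18/41 63/697 891/697 0 -10 S
final 0 -11 E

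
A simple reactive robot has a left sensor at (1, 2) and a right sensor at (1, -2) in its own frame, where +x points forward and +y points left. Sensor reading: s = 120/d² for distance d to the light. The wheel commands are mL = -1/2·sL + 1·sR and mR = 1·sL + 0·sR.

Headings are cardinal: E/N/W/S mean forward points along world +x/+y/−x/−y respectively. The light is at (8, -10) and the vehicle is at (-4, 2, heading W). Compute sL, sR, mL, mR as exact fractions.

120/269 24/73 2076/19637 120/269

left sensor world pos  = (-5, 0); dL² = 269
right sensor world pos = (-5, 4); dR² = 365
sL = 120/269 = 120/269
sR = 120/365 = 24/73
mL = -1/2·sL + 1·sR = 2076/19637
mR = 1·sL + 0·sR = 120/269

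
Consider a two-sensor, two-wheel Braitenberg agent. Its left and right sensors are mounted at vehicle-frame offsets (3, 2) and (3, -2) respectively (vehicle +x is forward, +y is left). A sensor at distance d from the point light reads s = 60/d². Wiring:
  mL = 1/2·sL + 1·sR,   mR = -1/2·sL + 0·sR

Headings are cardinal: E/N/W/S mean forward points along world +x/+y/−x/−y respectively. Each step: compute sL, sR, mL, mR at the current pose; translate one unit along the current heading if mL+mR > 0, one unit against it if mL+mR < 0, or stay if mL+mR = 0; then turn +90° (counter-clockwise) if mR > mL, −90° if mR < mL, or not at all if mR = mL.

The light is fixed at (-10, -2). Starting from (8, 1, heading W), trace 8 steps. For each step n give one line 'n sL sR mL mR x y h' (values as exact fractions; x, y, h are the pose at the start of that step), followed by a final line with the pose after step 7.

n=0: pose=(8,1,W); sL=30/113, sR=6/25; mL=1053/2825, mR=-15/113; mL+mR=6/25 → advance +1; mR−mL=-1428/2825 → turn -1·90°
n=1: pose=(7,1,N); sL=20/87, sR=60/397; mL=9190/34539, mR=-10/87; mL+mR=60/397 → advance +1; mR−mL=-13160/34539 → turn -1·90°
n=2: pose=(7,2,E); sL=15/109, sR=15/101; mL=4785/22018, mR=-15/218; mL+mR=15/101 → advance +1; mR−mL=-3150/11009 → turn -1·90°
n=3: pose=(8,2,S); sL=60/401, sR=60/257; mL=31770/103057, mR=-30/401; mL+mR=60/257 → advance +1; mR−mL=-39480/103057 → turn -1·90°
n=4: pose=(8,1,W); sL=30/113, sR=6/25; mL=1053/2825, mR=-15/113; mL+mR=6/25 → advance +1; mR−mL=-1428/2825 → turn -1·90°
n=5: pose=(7,1,N); sL=20/87, sR=60/397; mL=9190/34539, mR=-10/87; mL+mR=60/397 → advance +1; mR−mL=-13160/34539 → turn -1·90°
n=6: pose=(7,2,E); sL=15/109, sR=15/101; mL=4785/22018, mR=-15/218; mL+mR=15/101 → advance +1; mR−mL=-3150/11009 → turn -1·90°
n=7: pose=(8,2,S); sL=60/401, sR=60/257; mL=31770/103057, mR=-30/401; mL+mR=60/257 → advance +1; mR−mL=-39480/103057 → turn -1·90°

0 30/113 6/25 1053/2825 -15/113 8 1 W
1 20/87 60/397 9190/34539 -10/87 7 1 N
2 15/109 15/101 4785/22018 -15/218 7 2 E
3 60/401 60/257 31770/103057 -30/401 8 2 S
4 30/113 6/25 1053/2825 -15/113 8 1 W
5 20/87 60/397 9190/34539 -10/87 7 1 N
6 15/109 15/101 4785/22018 -15/218 7 2 E
7 60/401 60/257 31770/103057 -30/401 8 2 S
final 8 1 W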